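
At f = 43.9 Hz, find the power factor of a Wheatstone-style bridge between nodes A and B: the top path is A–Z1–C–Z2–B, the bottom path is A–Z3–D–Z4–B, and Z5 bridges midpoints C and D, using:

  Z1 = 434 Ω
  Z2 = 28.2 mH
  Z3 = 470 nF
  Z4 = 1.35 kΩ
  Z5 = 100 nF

Step 1 — Angular frequency: ω = 2π·f = 2π·43.9 = 275.8 rad/s.
Step 2 — Component impedances:
  Z1: Z = R = 434 Ω
  Z2: Z = jωL = j·275.8·0.0282 = 0 + j7.778 Ω
  Z3: Z = 1/(jωC) = -j/(ω·C) = 0 - j7714 Ω
  Z4: Z = R = 1350 Ω
  Z5: Z = 1/(jωC) = -j/(ω·C) = 0 - j3.625e+04 Ω
Step 3 — Bridge requires nodal analysis (the Z5 bridge couples midpoints C and D, so the two paths cannot be reduced to a simple series/parallel combination). Setting node B to ground and injecting 1 A at node A, the 3-node admittance system at A, C, D solves to V_A = Z_AB = 429.5 - j15.5 Ω = 429.8∠-2.1° Ω.
Step 4 — Power factor: PF = cos(φ) = Re(Z)/|Z| = 429.5/429.8 = 0.9993.
Step 5 — Type: Im(Z) = -15.5 ⇒ leading (phase φ = -2.1°).

PF = 0.9993 (leading, φ = -2.1°)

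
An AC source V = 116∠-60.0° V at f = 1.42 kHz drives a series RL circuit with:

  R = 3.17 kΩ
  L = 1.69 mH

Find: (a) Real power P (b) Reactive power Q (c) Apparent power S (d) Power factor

Step 1 — Angular frequency: ω = 2π·f = 2π·1420 = 8922 rad/s.
Step 2 — Component impedances:
  R: Z = R = 3170 Ω
  L: Z = jωL = j·8922·0.00169 = 0 + j15.08 Ω
Step 3 — Series combination: Z_total = R + L = 3170 + j15.08 Ω = 3170∠0.3° Ω.
Step 4 — Source phasor: V = 116∠-60.0° V = 58 - j100.5 V.
Step 5 — Current: I = V / Z = 0.01815 - j0.03178 A = 0.03659∠-60.3° A.
Step 6 — Complex power: S = V·I* = 4.245 + j0.02019 VA.
Step 7 — Real power: P = Re(S) = 4.245 W.
Step 8 — Reactive power: Q = Im(S) = 0.02019 VAR.
Step 9 — Apparent power: |S| = 4.245 VA.
Step 10 — Power factor: PF = P/|S| = 1 (lagging).

(a) P = 4.245 W  (b) Q = 0.02019 VAR  (c) S = 4.245 VA  (d) PF = 1 (lagging)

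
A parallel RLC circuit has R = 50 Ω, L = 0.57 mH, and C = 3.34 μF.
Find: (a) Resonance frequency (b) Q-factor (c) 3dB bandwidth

Step 1 — Resonance: ω₀ = 1/√(LC) = 1/√(0.00057·3.34e-06) = 2.292e+04 rad/s.
Step 2 — f₀ = ω₀/(2π) = 3648 Hz.
Step 3 — Parallel Q: Q = R/(ω₀L) = 50/(2.292e+04·0.00057) = 3.827.
Step 4 — Bandwidth: Δω = ω₀/Q = 5988 rad/s; BW = Δω/(2π) = 953 Hz.

(a) f₀ = 3648 Hz  (b) Q = 3.827  (c) BW = 953 Hz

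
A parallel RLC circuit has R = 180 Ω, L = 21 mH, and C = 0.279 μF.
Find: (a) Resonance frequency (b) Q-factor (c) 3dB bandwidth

Step 1 — Resonance: ω₀ = 1/√(LC) = 1/√(0.021·2.79e-07) = 1.306e+04 rad/s.
Step 2 — f₀ = ω₀/(2π) = 2079 Hz.
Step 3 — Parallel Q: Q = R/(ω₀L) = 180/(1.306e+04·0.021) = 0.6561.
Step 4 — Bandwidth: Δω = ω₀/Q = 1.991e+04 rad/s; BW = Δω/(2π) = 3169 Hz.

(a) f₀ = 2079 Hz  (b) Q = 0.6561  (c) BW = 3169 Hz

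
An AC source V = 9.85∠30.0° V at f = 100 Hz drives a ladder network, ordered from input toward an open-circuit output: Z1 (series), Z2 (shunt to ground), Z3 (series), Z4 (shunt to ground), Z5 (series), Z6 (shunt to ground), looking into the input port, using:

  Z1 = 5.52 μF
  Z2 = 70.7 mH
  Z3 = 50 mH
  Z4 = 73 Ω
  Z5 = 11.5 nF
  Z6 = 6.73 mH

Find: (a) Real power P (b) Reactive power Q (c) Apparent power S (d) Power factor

Step 1 — Angular frequency: ω = 2π·f = 2π·100 = 628.3 rad/s.
Step 2 — Component impedances:
  Z1: Z = 1/(jωC) = -j/(ω·C) = 0 - j288.3 Ω
  Z2: Z = jωL = j·628.3·0.0707 = 0 + j44.42 Ω
  Z3: Z = jωL = j·628.3·0.05 = 0 + j31.42 Ω
  Z4: Z = R = 73 Ω
  Z5: Z = 1/(jωC) = -j/(ω·C) = 0 - j1.384e+05 Ω
  Z6: Z = jωL = j·628.3·0.00673 = 0 + j4.229 Ω
Step 3 — Ladder network (open output): work backward from the far end, alternating series and parallel combinations. Z_in = 13.01 - j257.4 Ω = 257.7∠-87.1° Ω.
Step 4 — Source phasor: V = 9.85∠30.0° V = 8.53 + j4.925 V.
Step 5 — Current: I = V / Z = -0.01741 + j0.03402 A = 0.03822∠117.1° A.
Step 6 — Complex power: S = V·I* = 0.019 - j0.376 VA.
Step 7 — Real power: P = Re(S) = 0.019 W.
Step 8 — Reactive power: Q = Im(S) = -0.376 VAR.
Step 9 — Apparent power: |S| = 0.3764 VA.
Step 10 — Power factor: PF = P/|S| = 0.05047 (leading).

(a) P = 0.019 W  (b) Q = -0.376 VAR  (c) S = 0.3764 VA  (d) PF = 0.05047 (leading)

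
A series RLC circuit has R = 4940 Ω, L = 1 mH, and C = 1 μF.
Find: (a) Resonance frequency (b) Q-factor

Step 1 — Resonance condition Im(Z)=0 gives ω₀ = 1/√(LC).
Step 2 — ω₀ = 1/√(0.001·1e-06) = 3.162e+04 rad/s.
Step 3 — f₀ = ω₀/(2π) = 5033 Hz.
Step 4 — Series Q: Q = ω₀L/R = 3.162e+04·0.001/4940 = 0.006401.

(a) f₀ = 5033 Hz  (b) Q = 0.006401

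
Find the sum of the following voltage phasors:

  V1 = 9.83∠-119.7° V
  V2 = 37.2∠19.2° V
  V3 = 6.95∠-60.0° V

Step 1 — Convert each phasor to rectangular form:
  V1 = 9.83·(cos(-119.7°) + j·sin(-119.7°)) = -4.87 - j8.539 V
  V2 = 37.2·(cos(19.2°) + j·sin(19.2°)) = 35.13 + j12.23 V
  V3 = 6.95·(cos(-60.0°) + j·sin(-60.0°)) = 3.475 - j6.019 V
Step 2 — Sum components: V_total = 33.74 - j2.324 V.
Step 3 — Convert to polar: |V_total| = 33.82 V, ∠V_total = -3.9°.

V_total = 33.82∠-3.9° V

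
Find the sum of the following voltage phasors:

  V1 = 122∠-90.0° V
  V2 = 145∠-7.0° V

Step 1 — Convert each phasor to rectangular form:
  V1 = 122·(cos(-90.0°) + j·sin(-90.0°)) = 0 - j122 V
  V2 = 145·(cos(-7.0°) + j·sin(-7.0°)) = 143.9 - j17.67 V
Step 2 — Sum components: V_total = 143.9 - j139.7 V.
Step 3 — Convert to polar: |V_total| = 200.6 V, ∠V_total = -44.1°.

V_total = 200.6∠-44.1° V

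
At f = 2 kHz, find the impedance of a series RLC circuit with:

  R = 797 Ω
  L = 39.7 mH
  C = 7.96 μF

Step 1 — Angular frequency: ω = 2π·f = 2π·2000 = 1.257e+04 rad/s.
Step 2 — Component impedances:
  R: Z = R = 797 Ω
  L: Z = jωL = j·1.257e+04·0.0397 = 0 + j498.9 Ω
  C: Z = 1/(jωC) = -j/(ω·C) = 0 - j9.997 Ω
Step 3 — Series combination: Z_total = R + L + C = 797 + j488.9 Ω = 935∠31.5° Ω.

Z = 797 + j488.9 Ω = 935∠31.5° Ω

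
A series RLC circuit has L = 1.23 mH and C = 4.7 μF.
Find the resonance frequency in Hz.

Step 1 — Resonance condition Im(Z)=0 gives ω₀ = 1/√(LC).
Step 2 — ω₀ = 1/√(0.00123·4.7e-06) = 1.315e+04 rad/s.
Step 3 — f₀ = ω₀/(2π) = 2093 Hz.

f₀ = 2093 Hz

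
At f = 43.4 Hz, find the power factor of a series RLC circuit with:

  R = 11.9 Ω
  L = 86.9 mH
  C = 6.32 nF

Step 1 — Angular frequency: ω = 2π·f = 2π·43.4 = 272.7 rad/s.
Step 2 — Component impedances:
  R: Z = R = 11.9 Ω
  L: Z = jωL = j·272.7·0.0869 = 0 + j23.7 Ω
  C: Z = 1/(jωC) = -j/(ω·C) = 0 - j5.802e+05 Ω
Step 3 — Series combination: Z_total = R + L + C = 11.9 - j5.802e+05 Ω = 5.802e+05∠-90.0° Ω.
Step 4 — Power factor: PF = cos(φ) = Re(Z)/|Z| = 11.9/5.802e+05 = 2.051e-05.
Step 5 — Type: Im(Z) = -5.802e+05 ⇒ leading (phase φ = -90.0°).

PF = 2.051e-05 (leading, φ = -90.0°)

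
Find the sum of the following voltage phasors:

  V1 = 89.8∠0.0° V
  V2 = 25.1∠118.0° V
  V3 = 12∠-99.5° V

Step 1 — Convert each phasor to rectangular form:
  V1 = 89.8·(cos(0.0°) + j·sin(0.0°)) = 89.8 V
  V2 = 25.1·(cos(118.0°) + j·sin(118.0°)) = -11.78 + j22.16 V
  V3 = 12·(cos(-99.5°) + j·sin(-99.5°)) = -1.981 - j11.84 V
Step 2 — Sum components: V_total = 76.04 + j10.33 V.
Step 3 — Convert to polar: |V_total| = 76.73 V, ∠V_total = 7.7°.

V_total = 76.73∠7.7° V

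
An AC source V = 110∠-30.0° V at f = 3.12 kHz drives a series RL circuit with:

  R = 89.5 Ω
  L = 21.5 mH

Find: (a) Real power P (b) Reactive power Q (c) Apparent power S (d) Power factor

Step 1 — Angular frequency: ω = 2π·f = 2π·3120 = 1.96e+04 rad/s.
Step 2 — Component impedances:
  R: Z = R = 89.5 Ω
  L: Z = jωL = j·1.96e+04·0.0215 = 0 + j421.5 Ω
Step 3 — Series combination: Z_total = R + L = 89.5 + j421.5 Ω = 430.9∠78.0° Ω.
Step 4 — Source phasor: V = 110∠-30.0° V = 95.26 - j55 V.
Step 5 — Current: I = V / Z = -0.07894 - j0.2428 A = 0.2553∠-108.0° A.
Step 6 — Complex power: S = V·I* = 5.833 + j27.47 VA.
Step 7 — Real power: P = Re(S) = 5.833 W.
Step 8 — Reactive power: Q = Im(S) = 27.47 VAR.
Step 9 — Apparent power: |S| = 28.08 VA.
Step 10 — Power factor: PF = P/|S| = 0.2077 (lagging).

(a) P = 5.833 W  (b) Q = 27.47 VAR  (c) S = 28.08 VA  (d) PF = 0.2077 (lagging)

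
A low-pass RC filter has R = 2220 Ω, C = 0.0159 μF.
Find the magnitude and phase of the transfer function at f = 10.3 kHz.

Step 1 — Angular frequency: ω = 2π·1.03e+04 = 6.472e+04 rad/s.
Step 2 — Transfer function: H(jω) = 1/(1 + jωRC).
Step 3 — Denominator: 1 + jωRC = 1 + j·6.472e+04·2220·1.59e-08 = 1 + j2.284.
Step 4 — H = 0.1608 - j0.3674.
Step 5 — Magnitude: |H| = 0.401 (-7.9 dB); phase: φ = -66.4°.

|H| = 0.401 (-7.9 dB), φ = -66.4°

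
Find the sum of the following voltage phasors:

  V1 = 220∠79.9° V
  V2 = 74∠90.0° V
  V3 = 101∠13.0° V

Step 1 — Convert each phasor to rectangular form:
  V1 = 220·(cos(79.9°) + j·sin(79.9°)) = 38.58 + j216.6 V
  V2 = 74·(cos(90.0°) + j·sin(90.0°)) = 0 + j74 V
  V3 = 101·(cos(13.0°) + j·sin(13.0°)) = 98.41 + j22.72 V
Step 2 — Sum components: V_total = 137 + j313.3 V.
Step 3 — Convert to polar: |V_total| = 342 V, ∠V_total = 66.4°.

V_total = 342∠66.4° V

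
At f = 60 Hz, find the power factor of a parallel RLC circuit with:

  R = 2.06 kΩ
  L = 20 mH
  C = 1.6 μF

Step 1 — Angular frequency: ω = 2π·f = 2π·60 = 377 rad/s.
Step 2 — Component impedances:
  R: Z = R = 2060 Ω
  L: Z = jωL = j·377·0.02 = 0 + j7.54 Ω
  C: Z = 1/(jωC) = -j/(ω·C) = 0 - j1658 Ω
Step 3 — Parallel combination: 1/Z_total = 1/R + 1/L + 1/C; Z_total = 0.02785 + j7.574 Ω = 7.574∠89.8° Ω.
Step 4 — Power factor: PF = cos(φ) = Re(Z)/|Z| = 0.02785/7.574 = 0.003677.
Step 5 — Type: Im(Z) = 7.574 ⇒ lagging (phase φ = 89.8°).

PF = 0.003677 (lagging, φ = 89.8°)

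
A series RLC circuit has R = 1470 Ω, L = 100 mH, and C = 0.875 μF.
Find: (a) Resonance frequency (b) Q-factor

Step 1 — Resonance condition Im(Z)=0 gives ω₀ = 1/√(LC).
Step 2 — ω₀ = 1/√(0.1·8.75e-07) = 3381 rad/s.
Step 3 — f₀ = ω₀/(2π) = 538 Hz.
Step 4 — Series Q: Q = ω₀L/R = 3381·0.1/1470 = 0.23.

(a) f₀ = 538 Hz  (b) Q = 0.23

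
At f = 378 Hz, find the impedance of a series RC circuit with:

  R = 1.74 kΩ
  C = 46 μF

Step 1 — Angular frequency: ω = 2π·f = 2π·378 = 2375 rad/s.
Step 2 — Component impedances:
  R: Z = R = 1740 Ω
  C: Z = 1/(jωC) = -j/(ω·C) = 0 - j9.153 Ω
Step 3 — Series combination: Z_total = R + C = 1740 - j9.153 Ω = 1740∠-0.3° Ω.

Z = 1740 - j9.153 Ω = 1740∠-0.3° Ω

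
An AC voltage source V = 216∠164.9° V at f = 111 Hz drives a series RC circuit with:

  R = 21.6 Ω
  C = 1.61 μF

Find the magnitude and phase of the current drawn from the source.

Step 1 — Angular frequency: ω = 2π·f = 2π·111 = 697.4 rad/s.
Step 2 — Component impedances:
  R: Z = R = 21.6 Ω
  C: Z = 1/(jωC) = -j/(ω·C) = 0 - j890.6 Ω
Step 3 — Series combination: Z_total = R + C = 21.6 - j890.6 Ω = 890.8∠-88.6° Ω.
Step 4 — Source phasor: V = 216∠164.9° V = -208.5 + j56.27 V.
Step 5 — Ohm's law: I = V / Z_total = (-208.5 + j56.27) / (21.6 - j890.6) = -0.06882 - j0.2325 A.
Step 6 — Convert to polar: |I| = 0.2425 A, ∠I = -106.5°.

I = 0.2425∠-106.5° A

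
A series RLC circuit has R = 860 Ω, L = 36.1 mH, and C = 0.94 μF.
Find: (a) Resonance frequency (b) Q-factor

Step 1 — Resonance condition Im(Z)=0 gives ω₀ = 1/√(LC).
Step 2 — ω₀ = 1/√(0.0361·9.4e-07) = 5429 rad/s.
Step 3 — f₀ = ω₀/(2π) = 864 Hz.
Step 4 — Series Q: Q = ω₀L/R = 5429·0.0361/860 = 0.2279.

(a) f₀ = 864 Hz  (b) Q = 0.2279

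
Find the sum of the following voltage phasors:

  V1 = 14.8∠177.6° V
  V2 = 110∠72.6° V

Step 1 — Convert each phasor to rectangular form:
  V1 = 14.8·(cos(177.6°) + j·sin(177.6°)) = -14.79 + j0.6198 V
  V2 = 110·(cos(72.6°) + j·sin(72.6°)) = 32.89 + j105 V
Step 2 — Sum components: V_total = 18.11 + j105.6 V.
Step 3 — Convert to polar: |V_total| = 107.1 V, ∠V_total = 80.3°.

V_total = 107.1∠80.3° V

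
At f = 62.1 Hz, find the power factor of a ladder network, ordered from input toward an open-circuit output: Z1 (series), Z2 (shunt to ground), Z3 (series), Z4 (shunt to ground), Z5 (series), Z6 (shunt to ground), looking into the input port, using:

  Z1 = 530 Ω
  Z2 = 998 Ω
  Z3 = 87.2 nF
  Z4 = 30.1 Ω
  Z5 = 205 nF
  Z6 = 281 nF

Step 1 — Angular frequency: ω = 2π·f = 2π·62.1 = 390.2 rad/s.
Step 2 — Component impedances:
  Z1: Z = R = 530 Ω
  Z2: Z = R = 998 Ω
  Z3: Z = 1/(jωC) = -j/(ω·C) = 0 - j2.939e+04 Ω
  Z4: Z = R = 30.1 Ω
  Z5: Z = 1/(jωC) = -j/(ω·C) = 0 - j1.25e+04 Ω
  Z6: Z = 1/(jωC) = -j/(ω·C) = 0 - j9121 Ω
Step 3 — Ladder network (open output): work backward from the far end, alternating series and parallel combinations. Z_in = 1527 - j33.85 Ω = 1527∠-1.3° Ω.
Step 4 — Power factor: PF = cos(φ) = Re(Z)/|Z| = 1526.82/1527.19 = 0.9998.
Step 5 — Type: Im(Z) = -33.85 ⇒ leading (phase φ = -1.3°).

PF = 0.9998 (leading, φ = -1.3°)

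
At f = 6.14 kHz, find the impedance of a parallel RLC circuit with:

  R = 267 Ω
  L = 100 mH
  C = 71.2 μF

Step 1 — Angular frequency: ω = 2π·f = 2π·6140 = 3.858e+04 rad/s.
Step 2 — Component impedances:
  R: Z = R = 267 Ω
  L: Z = jωL = j·3.858e+04·0.1 = 0 + j3858 Ω
  C: Z = 1/(jωC) = -j/(ω·C) = 0 - j0.3641 Ω
Step 3 — Parallel combination: 1/Z_total = 1/R + 1/L + 1/C; Z_total = 0.0004965 - j0.3641 Ω = 0.3641∠-89.9° Ω.

Z = 0.0004965 - j0.3641 Ω = 0.3641∠-89.9° Ω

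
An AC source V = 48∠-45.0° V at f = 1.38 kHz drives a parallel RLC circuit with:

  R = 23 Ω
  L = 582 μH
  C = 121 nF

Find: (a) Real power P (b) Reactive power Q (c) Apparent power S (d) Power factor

Step 1 — Angular frequency: ω = 2π·f = 2π·1380 = 8671 rad/s.
Step 2 — Component impedances:
  R: Z = R = 23 Ω
  L: Z = jωL = j·8671·0.000582 = 0 + j5.046 Ω
  C: Z = 1/(jωC) = -j/(ω·C) = 0 - j953.1 Ω
Step 3 — Parallel combination: 1/Z_total = 1/R + 1/L + 1/C; Z_total = 1.067 + j4.838 Ω = 4.954∠77.6° Ω.
Step 4 — Source phasor: V = 48∠-45.0° V = 33.94 - j33.94 V.
Step 5 — Current: I = V / Z = -5.214 - j8.166 A = 9.689∠-122.6° A.
Step 6 — Complex power: S = V·I* = 100.2 + j454.1 VA.
Step 7 — Real power: P = Re(S) = 100.2 W.
Step 8 — Reactive power: Q = Im(S) = 454.1 VAR.
Step 9 — Apparent power: |S| = 465.1 VA.
Step 10 — Power factor: PF = P/|S| = 0.2154 (lagging).

(a) P = 100.2 W  (b) Q = 454.1 VAR  (c) S = 465.1 VA  (d) PF = 0.2154 (lagging)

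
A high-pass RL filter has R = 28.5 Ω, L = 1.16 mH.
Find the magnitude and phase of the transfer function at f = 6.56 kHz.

Step 1 — Angular frequency: ω = 2π·6560 = 4.122e+04 rad/s.
Step 2 — Transfer function: H(jω) = jωL/(R + jωL).
Step 3 — Numerator jωL = j·47.81; denominator R + jωL = 28.5 + j47.81.
Step 4 — H = 0.7378 + j0.4398.
Step 5 — Magnitude: |H| = 0.859 (-1.3 dB); phase: φ = 30.8°.

|H| = 0.859 (-1.3 dB), φ = 30.8°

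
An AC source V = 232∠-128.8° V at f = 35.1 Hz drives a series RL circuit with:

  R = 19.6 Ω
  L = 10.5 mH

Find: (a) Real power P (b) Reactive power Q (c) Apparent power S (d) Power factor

Step 1 — Angular frequency: ω = 2π·f = 2π·35.1 = 220.5 rad/s.
Step 2 — Component impedances:
  R: Z = R = 19.6 Ω
  L: Z = jωL = j·220.5·0.0105 = 0 + j2.316 Ω
Step 3 — Series combination: Z_total = R + L = 19.6 + j2.316 Ω = 19.74∠6.7° Ω.
Step 4 — Source phasor: V = 232∠-128.8° V = -145.4 - j180.8 V.
Step 5 — Current: I = V / Z = -8.39 - j8.234 A = 11.75∠-135.5° A.
Step 6 — Complex power: S = V·I* = 2708 + j320 VA.
Step 7 — Real power: P = Re(S) = 2708 W.
Step 8 — Reactive power: Q = Im(S) = 320 VAR.
Step 9 — Apparent power: |S| = 2727 VA.
Step 10 — Power factor: PF = P/|S| = 0.9931 (lagging).

(a) P = 2708 W  (b) Q = 320 VAR  (c) S = 2727 VA  (d) PF = 0.9931 (lagging)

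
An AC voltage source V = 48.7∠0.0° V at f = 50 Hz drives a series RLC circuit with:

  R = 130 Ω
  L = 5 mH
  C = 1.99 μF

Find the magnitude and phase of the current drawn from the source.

Step 1 — Angular frequency: ω = 2π·f = 2π·50 = 314.2 rad/s.
Step 2 — Component impedances:
  R: Z = R = 130 Ω
  L: Z = jωL = j·314.2·0.005 = 0 + j1.571 Ω
  C: Z = 1/(jωC) = -j/(ω·C) = 0 - j1600 Ω
Step 3 — Series combination: Z_total = R + L + C = 130 - j1598 Ω = 1603∠-85.3° Ω.
Step 4 — Source phasor: V = 48.7∠0.0° V = 48.7 V.
Step 5 — Ohm's law: I = V / Z_total = (48.7) / (130 - j1598) = 0.002463 + j0.03028 A.
Step 6 — Convert to polar: |I| = 0.03038 A, ∠I = 85.3°.

I = 0.03038∠85.3° A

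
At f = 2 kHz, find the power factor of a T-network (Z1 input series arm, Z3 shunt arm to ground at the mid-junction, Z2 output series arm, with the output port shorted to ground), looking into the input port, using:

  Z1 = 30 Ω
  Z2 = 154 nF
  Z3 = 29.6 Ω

Step 1 — Angular frequency: ω = 2π·f = 2π·2000 = 1.257e+04 rad/s.
Step 2 — Component impedances:
  Z1: Z = R = 30 Ω
  Z2: Z = 1/(jωC) = -j/(ω·C) = 0 - j516.7 Ω
  Z3: Z = R = 29.6 Ω
Step 3 — With the output port shorted to ground, the output series arm Z2 runs from the junction to ground; the shunt arm Z3 also runs from the junction to ground. They appear in parallel: Z3 || Z2 = 29.5 - j1.69 Ω.
Step 4 — Series with input arm Z1: Z_in = Z1 + (Z3 || Z2) = 59.5 - j1.69 Ω = 59.53∠-1.6° Ω.
Step 5 — Power factor: PF = cos(φ) = Re(Z)/|Z| = 59.503/59.527 = 0.9996.
Step 6 — Type: Im(Z) = -1.69 ⇒ leading (phase φ = -1.6°).

PF = 0.9996 (leading, φ = -1.6°)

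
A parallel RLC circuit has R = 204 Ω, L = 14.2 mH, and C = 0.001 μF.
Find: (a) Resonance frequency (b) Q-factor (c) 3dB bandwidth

Step 1 — Resonance: ω₀ = 1/√(LC) = 1/√(0.0142·1e-09) = 2.654e+05 rad/s.
Step 2 — f₀ = ω₀/(2π) = 4.224e+04 Hz.
Step 3 — Parallel Q: Q = R/(ω₀L) = 204/(2.654e+05·0.0142) = 0.05414.
Step 4 — Bandwidth: Δω = ω₀/Q = 4.902e+06 rad/s; BW = Δω/(2π) = 7.802e+05 Hz.

(a) f₀ = 4.224e+04 Hz  (b) Q = 0.05414  (c) BW = 7.802e+05 Hz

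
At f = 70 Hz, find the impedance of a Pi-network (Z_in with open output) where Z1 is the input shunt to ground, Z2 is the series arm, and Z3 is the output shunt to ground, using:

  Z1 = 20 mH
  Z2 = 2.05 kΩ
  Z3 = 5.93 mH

Step 1 — Angular frequency: ω = 2π·f = 2π·70 = 439.8 rad/s.
Step 2 — Component impedances:
  Z1: Z = jωL = j·439.8·0.02 = 0 + j8.796 Ω
  Z2: Z = R = 2050 Ω
  Z3: Z = jωL = j·439.8·0.00593 = 0 + j2.608 Ω
Step 3 — With open output, the series arm Z2 and the output shunt Z3 appear in series to ground: Z2 + Z3 = 2050 + j2.608 Ω.
Step 4 — Parallel with input shunt Z1: Z_in = Z1 || (Z2 + Z3) = 0.03774 + j8.796 Ω = 8.796∠89.8° Ω.

Z = 0.03774 + j8.796 Ω = 8.796∠89.8° Ω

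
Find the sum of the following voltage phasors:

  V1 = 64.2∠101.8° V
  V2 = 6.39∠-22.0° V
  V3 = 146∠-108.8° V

Step 1 — Convert each phasor to rectangular form:
  V1 = 64.2·(cos(101.8°) + j·sin(101.8°)) = -13.13 + j62.84 V
  V2 = 6.39·(cos(-22.0°) + j·sin(-22.0°)) = 5.925 - j2.394 V
  V3 = 146·(cos(-108.8°) + j·sin(-108.8°)) = -47.05 - j138.2 V
Step 2 — Sum components: V_total = -54.25 - j77.76 V.
Step 3 — Convert to polar: |V_total| = 94.82 V, ∠V_total = -124.9°.

V_total = 94.82∠-124.9° V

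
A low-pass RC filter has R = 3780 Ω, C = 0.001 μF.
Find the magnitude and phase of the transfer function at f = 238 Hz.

Step 1 — Angular frequency: ω = 2π·238 = 1495 rad/s.
Step 2 — Transfer function: H(jω) = 1/(1 + jωRC).
Step 3 — Denominator: 1 + jωRC = 1 + j·1495·3780·1e-09 = 1 + j0.005653.
Step 4 — H = 1 - j0.005652.
Step 5 — Magnitude: |H| = 1 (-0.0 dB); phase: φ = -0.3°.

|H| = 1 (-0.0 dB), φ = -0.3°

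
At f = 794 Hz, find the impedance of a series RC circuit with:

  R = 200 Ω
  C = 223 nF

Step 1 — Angular frequency: ω = 2π·f = 2π·794 = 4989 rad/s.
Step 2 — Component impedances:
  R: Z = R = 200 Ω
  C: Z = 1/(jωC) = -j/(ω·C) = 0 - j898.9 Ω
Step 3 — Series combination: Z_total = R + C = 200 - j898.9 Ω = 920.8∠-77.5° Ω.

Z = 200 - j898.9 Ω = 920.8∠-77.5° Ω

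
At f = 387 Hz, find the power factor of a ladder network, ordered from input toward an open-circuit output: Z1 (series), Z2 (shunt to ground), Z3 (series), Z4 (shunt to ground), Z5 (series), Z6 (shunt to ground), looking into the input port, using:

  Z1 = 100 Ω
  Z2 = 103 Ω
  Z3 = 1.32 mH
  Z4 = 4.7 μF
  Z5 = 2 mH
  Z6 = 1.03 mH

Step 1 — Angular frequency: ω = 2π·f = 2π·387 = 2432 rad/s.
Step 2 — Component impedances:
  Z1: Z = R = 100 Ω
  Z2: Z = R = 103 Ω
  Z3: Z = jωL = j·2432·0.00132 = 0 + j3.21 Ω
  Z4: Z = 1/(jωC) = -j/(ω·C) = 0 - j87.5 Ω
  Z5: Z = jωL = j·2432·0.002 = 0 + j4.863 Ω
  Z6: Z = jωL = j·2432·0.00103 = 0 + j2.505 Ω
Step 3 — Ladder network (open output): work backward from the far end, alternating series and parallel combinations. Z_in = 101.2 + j11.12 Ω = 101.8∠6.3° Ω.
Step 4 — Power factor: PF = cos(φ) = Re(Z)/|Z| = 101.215/101.825 = 0.994.
Step 5 — Type: Im(Z) = 11.12 ⇒ lagging (phase φ = 6.3°).

PF = 0.994 (lagging, φ = 6.3°)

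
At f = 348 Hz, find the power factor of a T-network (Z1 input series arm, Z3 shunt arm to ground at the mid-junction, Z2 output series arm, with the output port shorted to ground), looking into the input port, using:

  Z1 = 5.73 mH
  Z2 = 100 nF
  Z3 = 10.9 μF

Step 1 — Angular frequency: ω = 2π·f = 2π·348 = 2187 rad/s.
Step 2 — Component impedances:
  Z1: Z = jωL = j·2187·0.00573 = 0 + j12.53 Ω
  Z2: Z = 1/(jωC) = -j/(ω·C) = 0 - j4573 Ω
  Z3: Z = 1/(jωC) = -j/(ω·C) = 0 - j41.96 Ω
Step 3 — With the output port shorted to ground, the output series arm Z2 runs from the junction to ground; the shunt arm Z3 also runs from the junction to ground. They appear in parallel: Z3 || Z2 = 0 - j41.58 Ω.
Step 4 — Series with input arm Z1: Z_in = Z1 + (Z3 || Z2) = 0 - j29.05 Ω = 29.05∠-90.0° Ω.
Step 5 — Power factor: PF = cos(φ) = Re(Z)/|Z| = 0/29.05 = 0.
Step 6 — Type: Im(Z) = -29.05 ⇒ leading (phase φ = -90.0°).

PF = 0 (leading, φ = -90.0°)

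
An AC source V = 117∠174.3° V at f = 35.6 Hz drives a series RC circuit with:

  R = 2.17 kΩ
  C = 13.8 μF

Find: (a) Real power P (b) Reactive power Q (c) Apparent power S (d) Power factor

Step 1 — Angular frequency: ω = 2π·f = 2π·35.6 = 223.7 rad/s.
Step 2 — Component impedances:
  R: Z = R = 2170 Ω
  C: Z = 1/(jωC) = -j/(ω·C) = 0 - j324 Ω
Step 3 — Series combination: Z_total = R + C = 2170 - j324 Ω = 2194∠-8.5° Ω.
Step 4 — Source phasor: V = 117∠174.3° V = -116.4 + j11.62 V.
Step 5 — Current: I = V / Z = -0.05326 - j0.002597 A = 0.05333∠-177.2° A.
Step 6 — Complex power: S = V·I* = 6.171 - j0.9212 VA.
Step 7 — Real power: P = Re(S) = 6.171 W.
Step 8 — Reactive power: Q = Im(S) = -0.9212 VAR.
Step 9 — Apparent power: |S| = 6.239 VA.
Step 10 — Power factor: PF = P/|S| = 0.989 (leading).

(a) P = 6.171 W  (b) Q = -0.9212 VAR  (c) S = 6.239 VA  (d) PF = 0.989 (leading)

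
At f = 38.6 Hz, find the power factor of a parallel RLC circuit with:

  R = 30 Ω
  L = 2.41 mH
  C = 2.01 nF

Step 1 — Angular frequency: ω = 2π·f = 2π·38.6 = 242.5 rad/s.
Step 2 — Component impedances:
  R: Z = R = 30 Ω
  L: Z = jωL = j·242.5·0.00241 = 0 + j0.5845 Ω
  C: Z = 1/(jωC) = -j/(ω·C) = 0 - j2.051e+06 Ω
Step 3 — Parallel combination: 1/Z_total = 1/R + 1/L + 1/C; Z_total = 0.01138 + j0.5843 Ω = 0.5844∠88.9° Ω.
Step 4 — Power factor: PF = cos(φ) = Re(Z)/|Z| = 0.011384/0.58439 = 0.01948.
Step 5 — Type: Im(Z) = 0.5843 ⇒ lagging (phase φ = 88.9°).

PF = 0.01948 (lagging, φ = 88.9°)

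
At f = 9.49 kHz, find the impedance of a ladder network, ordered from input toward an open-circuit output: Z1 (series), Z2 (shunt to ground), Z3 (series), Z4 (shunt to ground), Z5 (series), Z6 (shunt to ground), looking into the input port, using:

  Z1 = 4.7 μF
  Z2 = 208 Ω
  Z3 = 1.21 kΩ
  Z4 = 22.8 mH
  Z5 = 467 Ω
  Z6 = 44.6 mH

Step 1 — Angular frequency: ω = 2π·f = 2π·9490 = 5.963e+04 rad/s.
Step 2 — Component impedances:
  Z1: Z = 1/(jωC) = -j/(ω·C) = 0 - j3.568 Ω
  Z2: Z = R = 208 Ω
  Z3: Z = R = 1210 Ω
  Z4: Z = jωL = j·5.963e+04·0.0228 = 0 + j1360 Ω
  Z5: Z = R = 467 Ω
  Z6: Z = jωL = j·5.963e+04·0.0446 = 0 + j2659 Ω
Step 3 — Ladder network (open output): work backward from the far end, alternating series and parallel combinations. Z_in = 186.7 + j9.566 Ω = 186.9∠2.9° Ω.

Z = 186.7 + j9.566 Ω = 186.9∠2.9° Ω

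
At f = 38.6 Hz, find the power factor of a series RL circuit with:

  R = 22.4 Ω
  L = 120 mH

Step 1 — Angular frequency: ω = 2π·f = 2π·38.6 = 242.5 rad/s.
Step 2 — Component impedances:
  R: Z = R = 22.4 Ω
  L: Z = jωL = j·242.5·0.12 = 0 + j29.1 Ω
Step 3 — Series combination: Z_total = R + L = 22.4 + j29.1 Ω = 36.73∠52.4° Ω.
Step 4 — Power factor: PF = cos(φ) = Re(Z)/|Z| = 22.4/36.73 = 0.6099.
Step 5 — Type: Im(Z) = 29.1 ⇒ lagging (phase φ = 52.4°).

PF = 0.6099 (lagging, φ = 52.4°)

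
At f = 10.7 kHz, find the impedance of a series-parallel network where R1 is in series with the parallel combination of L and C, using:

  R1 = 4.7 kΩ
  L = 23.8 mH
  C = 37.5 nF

Step 1 — Angular frequency: ω = 2π·f = 2π·1.07e+04 = 6.723e+04 rad/s.
Step 2 — Component impedances:
  R1: Z = R = 4700 Ω
  L: Z = jωL = j·6.723e+04·0.0238 = 0 + j1600 Ω
  C: Z = 1/(jωC) = -j/(ω·C) = 0 - j396.6 Ω
Step 3 — Parallel branch: L || C = 1/(1/L + 1/C) = 0 - j527.4 Ω.
Step 4 — Series with R1: Z_total = R1 + (L || C) = 4700 - j527.4 Ω = 4729∠-6.4° Ω.

Z = 4700 - j527.4 Ω = 4729∠-6.4° Ω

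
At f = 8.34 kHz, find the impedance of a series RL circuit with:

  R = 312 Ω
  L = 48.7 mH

Step 1 — Angular frequency: ω = 2π·f = 2π·8340 = 5.24e+04 rad/s.
Step 2 — Component impedances:
  R: Z = R = 312 Ω
  L: Z = jωL = j·5.24e+04·0.0487 = 0 + j2552 Ω
Step 3 — Series combination: Z_total = R + L = 312 + j2552 Ω = 2571∠83.0° Ω.

Z = 312 + j2552 Ω = 2571∠83.0° Ω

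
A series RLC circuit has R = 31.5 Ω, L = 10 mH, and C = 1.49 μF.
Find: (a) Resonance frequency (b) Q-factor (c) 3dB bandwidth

Step 1 — Resonance: ω₀ = 1/√(LC) = 1/√(0.01·1.49e-06) = 8192 rad/s.
Step 2 — f₀ = ω₀/(2π) = 1304 Hz.
Step 3 — Series Q: Q = ω₀L/R = 8192·0.01/31.5 = 2.601.
Step 4 — Bandwidth: Δω = ω₀/Q = 3150 rad/s; BW = Δω/(2π) = 501.3 Hz.

(a) f₀ = 1304 Hz  (b) Q = 2.601  (c) BW = 501.3 Hz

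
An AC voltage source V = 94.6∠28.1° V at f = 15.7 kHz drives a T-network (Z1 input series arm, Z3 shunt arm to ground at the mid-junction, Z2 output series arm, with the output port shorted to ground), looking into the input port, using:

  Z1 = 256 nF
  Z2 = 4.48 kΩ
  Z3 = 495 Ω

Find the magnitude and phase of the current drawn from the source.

Step 1 — Angular frequency: ω = 2π·f = 2π·1.57e+04 = 9.865e+04 rad/s.
Step 2 — Component impedances:
  Z1: Z = 1/(jωC) = -j/(ω·C) = 0 - j39.6 Ω
  Z2: Z = R = 4480 Ω
  Z3: Z = R = 495 Ω
Step 3 — With the output port shorted to ground, the output series arm Z2 runs from the junction to ground; the shunt arm Z3 also runs from the junction to ground. They appear in parallel: Z3 || Z2 = 445.7 Ω.
Step 4 — Series with input arm Z1: Z_in = Z1 + (Z3 || Z2) = 445.7 - j39.6 Ω = 447.5∠-5.1° Ω.
Step 5 — Source phasor: V = 94.6∠28.1° V = 83.45 + j44.56 V.
Step 6 — Ohm's law: I = V / Z_total = (83.45 + j44.56) / (445.7 - j39.6) = 0.1769 + j0.1157 A.
Step 7 — Convert to polar: |I| = 0.2114 A, ∠I = 33.2°.

I = 0.2114∠33.2° A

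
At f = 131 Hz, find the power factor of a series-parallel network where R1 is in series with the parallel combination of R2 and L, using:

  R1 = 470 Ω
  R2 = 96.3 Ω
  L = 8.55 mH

Step 1 — Angular frequency: ω = 2π·f = 2π·131 = 823.1 rad/s.
Step 2 — Component impedances:
  R1: Z = R = 470 Ω
  R2: Z = R = 96.3 Ω
  L: Z = jωL = j·823.1·0.00855 = 0 + j7.037 Ω
Step 3 — Parallel branch: R2 || L = 1/(1/R2 + 1/L) = 0.5116 + j7 Ω.
Step 4 — Series with R1: Z_total = R1 + (R2 || L) = 470.5 + j7 Ω = 470.6∠0.9° Ω.
Step 5 — Power factor: PF = cos(φ) = Re(Z)/|Z| = 470.51/470.56 = 0.9999.
Step 6 — Type: Im(Z) = 7 ⇒ lagging (phase φ = 0.9°).

PF = 0.9999 (lagging, φ = 0.9°)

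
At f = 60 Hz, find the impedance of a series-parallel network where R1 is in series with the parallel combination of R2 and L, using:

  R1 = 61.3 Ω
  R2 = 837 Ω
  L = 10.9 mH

Step 1 — Angular frequency: ω = 2π·f = 2π·60 = 377 rad/s.
Step 2 — Component impedances:
  R1: Z = R = 61.3 Ω
  R2: Z = R = 837 Ω
  L: Z = jωL = j·377·0.0109 = 0 + j4.109 Ω
Step 3 — Parallel branch: R2 || L = 1/(1/R2 + 1/L) = 0.02017 + j4.109 Ω.
Step 4 — Series with R1: Z_total = R1 + (R2 || L) = 61.32 + j4.109 Ω = 61.46∠3.8° Ω.

Z = 61.32 + j4.109 Ω = 61.46∠3.8° Ω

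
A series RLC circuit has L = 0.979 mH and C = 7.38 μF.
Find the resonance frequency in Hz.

Step 1 — Resonance condition Im(Z)=0 gives ω₀ = 1/√(LC).
Step 2 — ω₀ = 1/√(0.000979·7.38e-06) = 1.176e+04 rad/s.
Step 3 — f₀ = ω₀/(2π) = 1872 Hz.

f₀ = 1872 Hz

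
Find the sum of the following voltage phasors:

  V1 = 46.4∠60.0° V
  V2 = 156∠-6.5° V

Step 1 — Convert each phasor to rectangular form:
  V1 = 46.4·(cos(60.0°) + j·sin(60.0°)) = 23.2 + j40.18 V
  V2 = 156·(cos(-6.5°) + j·sin(-6.5°)) = 155 - j17.66 V
Step 2 — Sum components: V_total = 178.2 + j22.52 V.
Step 3 — Convert to polar: |V_total| = 179.6 V, ∠V_total = 7.2°.

V_total = 179.6∠7.2° V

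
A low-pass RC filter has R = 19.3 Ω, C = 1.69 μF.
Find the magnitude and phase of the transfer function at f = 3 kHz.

Step 1 — Angular frequency: ω = 2π·3000 = 1.885e+04 rad/s.
Step 2 — Transfer function: H(jω) = 1/(1 + jωRC).
Step 3 — Denominator: 1 + jωRC = 1 + j·1.885e+04·19.3·1.69e-06 = 1 + j0.6148.
Step 4 — H = 0.7257 - j0.4462.
Step 5 — Magnitude: |H| = 0.8519 (-1.4 dB); phase: φ = -31.6°.

|H| = 0.8519 (-1.4 dB), φ = -31.6°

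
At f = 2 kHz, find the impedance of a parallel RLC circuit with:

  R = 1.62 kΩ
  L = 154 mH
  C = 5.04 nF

Step 1 — Angular frequency: ω = 2π·f = 2π·2000 = 1.257e+04 rad/s.
Step 2 — Component impedances:
  R: Z = R = 1620 Ω
  L: Z = jωL = j·1.257e+04·0.154 = 0 + j1935 Ω
  C: Z = 1/(jωC) = -j/(ω·C) = 0 - j1.579e+04 Ω
Step 3 — Parallel combination: 1/Z_total = 1/R + 1/L + 1/C; Z_total = 1052 + j772.9 Ω = 1306∠36.3° Ω.

Z = 1052 + j772.9 Ω = 1306∠36.3° Ω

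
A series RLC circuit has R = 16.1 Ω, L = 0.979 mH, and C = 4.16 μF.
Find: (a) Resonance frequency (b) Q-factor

Step 1 — Resonance condition Im(Z)=0 gives ω₀ = 1/√(LC).
Step 2 — ω₀ = 1/√(0.000979·4.16e-06) = 1.567e+04 rad/s.
Step 3 — f₀ = ω₀/(2π) = 2494 Hz.
Step 4 — Series Q: Q = ω₀L/R = 1.567e+04·0.000979/16.1 = 0.9528.

(a) f₀ = 2494 Hz  (b) Q = 0.9528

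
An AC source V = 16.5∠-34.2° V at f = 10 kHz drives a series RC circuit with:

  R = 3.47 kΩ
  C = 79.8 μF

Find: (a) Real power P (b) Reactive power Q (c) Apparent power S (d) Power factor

Step 1 — Angular frequency: ω = 2π·f = 2π·1e+04 = 6.283e+04 rad/s.
Step 2 — Component impedances:
  R: Z = R = 3470 Ω
  C: Z = 1/(jωC) = -j/(ω·C) = 0 - j0.1994 Ω
Step 3 — Series combination: Z_total = R + C = 3470 - j0.1994 Ω = 3470∠-0.0° Ω.
Step 4 — Source phasor: V = 16.5∠-34.2° V = 13.65 - j9.274 V.
Step 5 — Current: I = V / Z = 0.003933 - j0.002673 A = 0.004755∠-34.2° A.
Step 6 — Complex power: S = V·I* = 0.07846 - j4.509e-06 VA.
Step 7 — Real power: P = Re(S) = 0.07846 W.
Step 8 — Reactive power: Q = Im(S) = -4.509e-06 VAR.
Step 9 — Apparent power: |S| = 0.07846 VA.
Step 10 — Power factor: PF = P/|S| = 1 (leading).

(a) P = 0.07846 W  (b) Q = -4.509e-06 VAR  (c) S = 0.07846 VA  (d) PF = 1 (leading)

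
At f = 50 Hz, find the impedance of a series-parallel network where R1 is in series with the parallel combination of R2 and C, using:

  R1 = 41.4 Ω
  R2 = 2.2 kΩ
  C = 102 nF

Step 1 — Angular frequency: ω = 2π·f = 2π·50 = 314.2 rad/s.
Step 2 — Component impedances:
  R1: Z = R = 41.4 Ω
  R2: Z = R = 2200 Ω
  C: Z = 1/(jωC) = -j/(ω·C) = 0 - j3.121e+04 Ω
Step 3 — Parallel branch: R2 || C = 1/(1/R2 + 1/C) = 2189 - j154.3 Ω.
Step 4 — Series with R1: Z_total = R1 + (R2 || C) = 2231 - j154.3 Ω = 2236∠-4.0° Ω.

Z = 2231 - j154.3 Ω = 2236∠-4.0° Ω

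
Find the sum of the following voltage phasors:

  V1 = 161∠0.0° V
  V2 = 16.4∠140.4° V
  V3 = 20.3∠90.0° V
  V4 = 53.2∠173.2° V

Step 1 — Convert each phasor to rectangular form:
  V1 = 161·(cos(0.0°) + j·sin(0.0°)) = 161 V
  V2 = 16.4·(cos(140.4°) + j·sin(140.4°)) = -12.64 + j10.45 V
  V3 = 20.3·(cos(90.0°) + j·sin(90.0°)) = 0 + j20.3 V
  V4 = 53.2·(cos(173.2°) + j·sin(173.2°)) = -52.83 + j6.299 V
Step 2 — Sum components: V_total = 95.54 + j37.05 V.
Step 3 — Convert to polar: |V_total| = 102.5 V, ∠V_total = 21.2°.

V_total = 102.5∠21.2° V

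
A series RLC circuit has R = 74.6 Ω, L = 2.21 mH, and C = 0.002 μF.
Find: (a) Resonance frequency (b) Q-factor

Step 1 — Resonance condition Im(Z)=0 gives ω₀ = 1/√(LC).
Step 2 — ω₀ = 1/√(0.00221·2e-09) = 4.757e+05 rad/s.
Step 3 — f₀ = ω₀/(2π) = 7.57e+04 Hz.
Step 4 — Series Q: Q = ω₀L/R = 4.757e+05·0.00221/74.6 = 14.09.

(a) f₀ = 7.57e+04 Hz  (b) Q = 14.09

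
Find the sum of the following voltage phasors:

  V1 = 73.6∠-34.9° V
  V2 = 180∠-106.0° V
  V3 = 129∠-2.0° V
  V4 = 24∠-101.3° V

Step 1 — Convert each phasor to rectangular form:
  V1 = 73.6·(cos(-34.9°) + j·sin(-34.9°)) = 60.36 - j42.11 V
  V2 = 180·(cos(-106.0°) + j·sin(-106.0°)) = -49.61 - j173 V
  V3 = 129·(cos(-2.0°) + j·sin(-2.0°)) = 128.9 - j4.502 V
  V4 = 24·(cos(-101.3°) + j·sin(-101.3°)) = -4.703 - j23.53 V
Step 2 — Sum components: V_total = 135 - j243.2 V.
Step 3 — Convert to polar: |V_total| = 278.1 V, ∠V_total = -61.0°.

V_total = 278.1∠-61.0° V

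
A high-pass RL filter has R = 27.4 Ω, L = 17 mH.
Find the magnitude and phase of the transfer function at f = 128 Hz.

Step 1 — Angular frequency: ω = 2π·128 = 804.2 rad/s.
Step 2 — Transfer function: H(jω) = jωL/(R + jωL).
Step 3 — Numerator jωL = j·13.67; denominator R + jωL = 27.4 + j13.67.
Step 4 — H = 0.1994 + j0.3995.
Step 5 — Magnitude: |H| = 0.4465 (-7.0 dB); phase: φ = 63.5°.

|H| = 0.4465 (-7.0 dB), φ = 63.5°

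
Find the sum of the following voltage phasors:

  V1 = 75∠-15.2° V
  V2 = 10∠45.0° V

Step 1 — Convert each phasor to rectangular form:
  V1 = 75·(cos(-15.2°) + j·sin(-15.2°)) = 72.38 - j19.66 V
  V2 = 10·(cos(45.0°) + j·sin(45.0°)) = 7.071 + j7.071 V
Step 2 — Sum components: V_total = 79.45 - j12.59 V.
Step 3 — Convert to polar: |V_total| = 80.44 V, ∠V_total = -9.0°.

V_total = 80.44∠-9.0° V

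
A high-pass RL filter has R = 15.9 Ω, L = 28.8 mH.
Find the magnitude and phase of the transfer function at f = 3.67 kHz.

Step 1 — Angular frequency: ω = 2π·3670 = 2.306e+04 rad/s.
Step 2 — Transfer function: H(jω) = jωL/(R + jωL).
Step 3 — Numerator jωL = j·664.1; denominator R + jωL = 15.9 + j664.1.
Step 4 — H = 0.9994 + j0.02393.
Step 5 — Magnitude: |H| = 0.9997 (-0.0 dB); phase: φ = 1.4°.

|H| = 0.9997 (-0.0 dB), φ = 1.4°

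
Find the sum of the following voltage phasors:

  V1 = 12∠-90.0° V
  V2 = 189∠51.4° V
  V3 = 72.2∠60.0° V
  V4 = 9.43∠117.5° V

Step 1 — Convert each phasor to rectangular form:
  V1 = 12·(cos(-90.0°) + j·sin(-90.0°)) = 0 - j12 V
  V2 = 189·(cos(51.4°) + j·sin(51.4°)) = 117.9 + j147.7 V
  V3 = 72.2·(cos(60.0°) + j·sin(60.0°)) = 36.1 + j62.53 V
  V4 = 9.43·(cos(117.5°) + j·sin(117.5°)) = -4.354 + j8.365 V
Step 2 — Sum components: V_total = 149.7 + j206.6 V.
Step 3 — Convert to polar: |V_total| = 255.1 V, ∠V_total = 54.1°.

V_total = 255.1∠54.1° V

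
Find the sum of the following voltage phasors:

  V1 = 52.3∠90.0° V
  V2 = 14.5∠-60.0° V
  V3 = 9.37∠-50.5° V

Step 1 — Convert each phasor to rectangular form:
  V1 = 52.3·(cos(90.0°) + j·sin(90.0°)) = 0 + j52.3 V
  V2 = 14.5·(cos(-60.0°) + j·sin(-60.0°)) = 7.25 - j12.56 V
  V3 = 9.37·(cos(-50.5°) + j·sin(-50.5°)) = 5.96 - j7.23 V
Step 2 — Sum components: V_total = 13.21 + j32.51 V.
Step 3 — Convert to polar: |V_total| = 35.09 V, ∠V_total = 67.9°.

V_total = 35.09∠67.9° V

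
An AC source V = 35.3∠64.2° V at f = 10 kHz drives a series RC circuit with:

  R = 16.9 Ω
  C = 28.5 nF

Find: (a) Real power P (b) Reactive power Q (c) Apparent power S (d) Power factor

Step 1 — Angular frequency: ω = 2π·f = 2π·1e+04 = 6.283e+04 rad/s.
Step 2 — Component impedances:
  R: Z = R = 16.9 Ω
  C: Z = 1/(jωC) = -j/(ω·C) = 0 - j558.4 Ω
Step 3 — Series combination: Z_total = R + C = 16.9 - j558.4 Ω = 558.7∠-88.3° Ω.
Step 4 — Source phasor: V = 35.3∠64.2° V = 15.36 + j31.78 V.
Step 5 — Current: I = V / Z = -0.05603 + j0.02921 A = 0.06318∠152.5° A.
Step 6 — Complex power: S = V·I* = 0.06747 - j2.229 VA.
Step 7 — Real power: P = Re(S) = 0.06747 W.
Step 8 — Reactive power: Q = Im(S) = -2.229 VAR.
Step 9 — Apparent power: |S| = 2.23 VA.
Step 10 — Power factor: PF = P/|S| = 0.03025 (leading).

(a) P = 0.06747 W  (b) Q = -2.229 VAR  (c) S = 2.23 VA  (d) PF = 0.03025 (leading)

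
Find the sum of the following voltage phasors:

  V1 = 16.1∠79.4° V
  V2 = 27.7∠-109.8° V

Step 1 — Convert each phasor to rectangular form:
  V1 = 16.1·(cos(79.4°) + j·sin(79.4°)) = 2.962 + j15.83 V
  V2 = 27.7·(cos(-109.8°) + j·sin(-109.8°)) = -9.383 - j26.06 V
Step 2 — Sum components: V_total = -6.421 - j10.24 V.
Step 3 — Convert to polar: |V_total| = 12.08 V, ∠V_total = -122.1°.

V_total = 12.08∠-122.1° V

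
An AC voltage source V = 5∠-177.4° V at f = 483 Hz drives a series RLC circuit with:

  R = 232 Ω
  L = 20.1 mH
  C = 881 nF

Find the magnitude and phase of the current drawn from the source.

Step 1 — Angular frequency: ω = 2π·f = 2π·483 = 3035 rad/s.
Step 2 — Component impedances:
  R: Z = R = 232 Ω
  L: Z = jωL = j·3035·0.0201 = 0 + j61 Ω
  C: Z = 1/(jωC) = -j/(ω·C) = 0 - j374 Ω
Step 3 — Series combination: Z_total = R + L + C = 232 - j313 Ω = 389.6∠-53.5° Ω.
Step 4 — Source phasor: V = 5∠-177.4° V = -4.995 - j0.2268 V.
Step 5 — Ohm's law: I = V / Z_total = (-4.995 - j0.2268) / (232 - j313) = -0.007166 - j0.01065 A.
Step 6 — Convert to polar: |I| = 0.01283 A, ∠I = -123.9°.

I = 0.01283∠-123.9° A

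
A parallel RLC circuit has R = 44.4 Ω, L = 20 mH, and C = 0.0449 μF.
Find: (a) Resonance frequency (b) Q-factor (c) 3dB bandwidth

Step 1 — Resonance: ω₀ = 1/√(LC) = 1/√(0.02·4.49e-08) = 3.337e+04 rad/s.
Step 2 — f₀ = ω₀/(2π) = 5311 Hz.
Step 3 — Parallel Q: Q = R/(ω₀L) = 44.4/(3.337e+04·0.02) = 0.06653.
Step 4 — Bandwidth: Δω = ω₀/Q = 5.016e+05 rad/s; BW = Δω/(2π) = 7.983e+04 Hz.

(a) f₀ = 5311 Hz  (b) Q = 0.06653  (c) BW = 7.983e+04 Hz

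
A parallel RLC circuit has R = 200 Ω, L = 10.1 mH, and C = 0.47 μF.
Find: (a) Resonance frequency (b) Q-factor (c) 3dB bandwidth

Step 1 — Resonance: ω₀ = 1/√(LC) = 1/√(0.0101·4.7e-07) = 1.451e+04 rad/s.
Step 2 — f₀ = ω₀/(2π) = 2310 Hz.
Step 3 — Parallel Q: Q = R/(ω₀L) = 200/(1.451e+04·0.0101) = 1.364.
Step 4 — Bandwidth: Δω = ω₀/Q = 1.064e+04 rad/s; BW = Δω/(2π) = 1693 Hz.

(a) f₀ = 2310 Hz  (b) Q = 1.364  (c) BW = 1693 Hz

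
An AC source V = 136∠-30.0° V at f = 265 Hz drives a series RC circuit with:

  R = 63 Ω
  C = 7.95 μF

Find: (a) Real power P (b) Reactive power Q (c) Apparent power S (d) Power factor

Step 1 — Angular frequency: ω = 2π·f = 2π·265 = 1665 rad/s.
Step 2 — Component impedances:
  R: Z = R = 63 Ω
  C: Z = 1/(jωC) = -j/(ω·C) = 0 - j75.55 Ω
Step 3 — Series combination: Z_total = R + C = 63 - j75.55 Ω = 98.37∠-50.2° Ω.
Step 4 — Source phasor: V = 136∠-30.0° V = 117.8 - j68 V.
Step 5 — Current: I = V / Z = 1.298 + j0.4768 A = 1.383∠20.2° A.
Step 6 — Complex power: S = V·I* = 120.4 - j144.4 VA.
Step 7 — Real power: P = Re(S) = 120.4 W.
Step 8 — Reactive power: Q = Im(S) = -144.4 VAR.
Step 9 — Apparent power: |S| = 188 VA.
Step 10 — Power factor: PF = P/|S| = 0.6405 (leading).

(a) P = 120.4 W  (b) Q = -144.4 VAR  (c) S = 188 VA  (d) PF = 0.6405 (leading)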